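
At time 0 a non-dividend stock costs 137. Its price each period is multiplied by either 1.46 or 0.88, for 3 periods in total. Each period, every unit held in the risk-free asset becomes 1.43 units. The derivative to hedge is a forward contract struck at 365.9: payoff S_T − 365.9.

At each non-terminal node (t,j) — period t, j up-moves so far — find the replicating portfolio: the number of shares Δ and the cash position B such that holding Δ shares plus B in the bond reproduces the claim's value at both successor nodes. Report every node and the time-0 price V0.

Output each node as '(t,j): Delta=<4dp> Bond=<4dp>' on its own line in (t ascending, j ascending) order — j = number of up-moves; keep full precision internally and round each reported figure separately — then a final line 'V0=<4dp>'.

(0,0): Delta=1.0000 Bond=-125.1279
(1,0): Delta=1.0000 Bond=-178.9330
(1,1): Delta=1.0000 Bond=-178.9330
(2,0): Delta=1.0000 Bond=-255.8741
(2,1): Delta=1.0000 Bond=-255.8741
(2,2): Delta=1.0000 Bond=-255.8741
V0=11.8721

Under the risk-neutral measure, an up-move has probability p* = (R−d)/(u−d) = 0.9483 and values discount at R = 1.43.
Terminal values V(3,·): V(3,0)=-272.5383, V(3,1)=-211.0045, V(3,2)=-108.9143, V(3,3)=60.4626
Node (2,0) S=106.0928: V=(p*·-211.0045+(1−p*)·-272.5383)/1.43=-149.7813; Δ=(-211.0045−-272.5383)/(154.8955−93.3617)=1.0000; B=V−Δ·S=-255.8741
Node (2,1) S=176.0176: V=(p*·-108.9143+(1−p*)·-211.0045)/1.43=-79.8565; Δ=(-108.9143−-211.0045)/(256.9857−154.8955)=1.0000; B=V−Δ·S=-255.8741
Node (2,2) S=292.0292: V=(p*·60.4626+(1−p*)·-108.9143)/1.43=36.1551; Δ=(60.4626−-108.9143)/(426.3626−256.9857)=1.0000; B=V−Δ·S=-255.8741
Node (1,0) S=120.5600: V=(p*·-79.8565+(1−p*)·-149.7813)/1.43=-58.3730; Δ=(-79.8565−-149.7813)/(176.0176−106.0928)=1.0000; B=V−Δ·S=-178.9330
Node (1,1) S=200.0200: V=(p*·36.1551+(1−p*)·-79.8565)/1.43=21.0870; Δ=(36.1551−-79.8565)/(292.0292−176.0176)=1.0000; B=V−Δ·S=-178.9330
Node (0,0) S=137.0000: V=(p*·21.0870+(1−p*)·-58.3730)/1.43=11.8721; Δ=(21.0870−-58.3730)/(200.0200−120.5600)=1.0000; B=V−Δ·S=-125.1279
Check: Δ(0,0)·S0 + B(0,0) = 11.8721 = V0.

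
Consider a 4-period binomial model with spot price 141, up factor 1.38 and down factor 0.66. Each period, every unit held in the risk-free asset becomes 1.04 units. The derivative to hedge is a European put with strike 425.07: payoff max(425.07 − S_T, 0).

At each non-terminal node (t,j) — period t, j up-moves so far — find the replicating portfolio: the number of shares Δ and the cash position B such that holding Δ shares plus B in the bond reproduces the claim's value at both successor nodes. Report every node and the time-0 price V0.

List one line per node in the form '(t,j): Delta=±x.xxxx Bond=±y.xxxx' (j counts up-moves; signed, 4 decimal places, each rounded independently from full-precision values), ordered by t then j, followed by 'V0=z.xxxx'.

No-arbitrage ⇒ martingale measure with p* = (R−d)/(u−d) = 0.5278.
Terminal values V(4,·): V(4,0)=398.3156, V(4,1)=369.1290, V(4,2)=308.1025, V(4,3)=180.5016, V(4,4)=0.0000
(3,0): S=40.5369. Δ = (V_up−V_dn)/(S_up−S_dn) = (369.1290−398.3156)/(55.9410−26.7544) = -1.0000. V = [p*·369.1290 + (1−p*)·398.3156]/1.04 = 368.1842. B = V − Δ·S = 408.7212.
(3,1): S=84.7590. Δ = (V_up−V_dn)/(S_up−S_dn) = (308.1025−369.1290)/(116.9675−55.9410) = -1.0000. V = [p*·308.1025 + (1−p*)·369.1290]/1.04 = 323.9621. B = V − Δ·S = 408.7212.
(3,2): S=177.2235. Δ = (V_up−V_dn)/(S_up−S_dn) = (180.5016−308.1025)/(244.5684−116.9675) = -1.0000. V = [p*·180.5016 + (1−p*)·308.1025]/1.04 = 231.4977. B = V − Δ·S = 408.7212.
(3,3): S=370.5582. Δ = (V_up−V_dn)/(S_up−S_dn) = (0.0000−180.5016)/(511.3702−244.5684) = -0.6765. V = [p*·0.0000 + (1−p*)·180.5016]/1.04 = 81.9585. B = V − Δ·S = 332.6552.
(2,0): S=61.4196. Δ = (V_up−V_dn)/(S_up−S_dn) = (323.9621−368.1842)/(84.7590−40.5369) = -1.0000. V = [p*·323.9621 + (1−p*)·368.1842]/1.04 = 331.5815. B = V − Δ·S = 393.0011.
(2,1): S=128.4228. Δ = (V_up−V_dn)/(S_up−S_dn) = (231.4977−323.9621)/(177.2235−84.7590) = -1.0000. V = [p*·231.4977 + (1−p*)·323.9621]/1.04 = 264.5783. B = V − Δ·S = 393.0011.
(2,2): S=268.5204. Δ = (V_up−V_dn)/(S_up−S_dn) = (81.9585−231.4977)/(370.5582−177.2235) = -0.7735. V = [p*·81.9585 + (1−p*)·231.4977]/1.04 = 146.7060. B = V − Δ·S = 354.3993.
(1,0): S=93.0600. Δ = (V_up−V_dn)/(S_up−S_dn) = (264.5783−331.5815)/(128.4228−61.4196) = -1.0000. V = [p*·264.5783 + (1−p*)·331.5815]/1.04 = 284.8257. B = V − Δ·S = 377.8857.
(1,1): S=194.5800. Δ = (V_up−V_dn)/(S_up−S_dn) = (146.7060−264.5783)/(268.5204−128.4228) = -0.8414. V = [p*·146.7060 + (1−p*)·264.5783]/1.04 = 194.5845. B = V − Δ·S = 358.2961.
(0,0): S=141.0000. Δ = (V_up−V_dn)/(S_up−S_dn) = (194.5845−284.8257)/(194.5800−93.0600) = -0.8889. V = [p*·194.5845 + (1−p*)·284.8257]/1.04 = 228.0754. B = V − Δ·S = 353.4103.
The time-0 hedge costs 228.0754, which is the no-arbitrage price.

(0,0): Delta=-0.8889 Bond=353.4103
(1,0): Delta=-1.0000 Bond=377.8857
(1,1): Delta=-0.8414 Bond=358.2961
(2,0): Delta=-1.0000 Bond=393.0011
(2,1): Delta=-1.0000 Bond=393.0011
(2,2): Delta=-0.7735 Bond=354.3993
(3,0): Delta=-1.0000 Bond=408.7212
(3,1): Delta=-1.0000 Bond=408.7212
(3,2): Delta=-1.0000 Bond=408.7212
(3,3): Delta=-0.6765 Bond=332.6552
V0=228.0754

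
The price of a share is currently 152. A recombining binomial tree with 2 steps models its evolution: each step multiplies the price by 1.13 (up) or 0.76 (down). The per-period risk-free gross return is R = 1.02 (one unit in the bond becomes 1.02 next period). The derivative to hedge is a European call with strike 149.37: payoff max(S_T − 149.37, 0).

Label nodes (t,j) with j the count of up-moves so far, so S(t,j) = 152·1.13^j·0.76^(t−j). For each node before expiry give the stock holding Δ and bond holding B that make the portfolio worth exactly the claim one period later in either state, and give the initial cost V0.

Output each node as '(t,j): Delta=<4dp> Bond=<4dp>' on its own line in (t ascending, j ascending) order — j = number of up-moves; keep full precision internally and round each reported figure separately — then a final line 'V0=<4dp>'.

(0,0): Delta=0.5478 Bond=-62.0402
(1,0): Delta=0.0000 Bond=0.0000
(1,1): Delta=0.7037 Bond=-90.0538
V0=21.2243

Risk-neutral probability p* = (R−d)/(u−d) = (1.02−0.76)/(1.13−0.76) = 0.7027.
Terminal payoffs: V(2,0)=0.0000, V(2,1)=0.0000, V(2,2)=44.7188
Node (1,0) S=115.5200: V=(p*·0.0000+(1−p*)·0.0000)/1.02=0.0000; Δ=(0.0000−0.0000)/(130.5376−87.7952)=0.0000; B=V−Δ·S=0.0000
Node (1,1) S=171.7600: V=(p*·44.7188+(1−p*)·0.0000)/1.02=30.8079; Δ=(44.7188−0.0000)/(194.0888−130.5376)=0.7037; B=V−Δ·S=-90.0538
Node (0,0) S=152.0000: V=(p*·30.8079+(1−p*)·0.0000)/1.02=21.2243; Δ=(30.8079−0.0000)/(171.7600−115.5200)=0.5478; B=V−Δ·S=-62.0402
The time-0 hedge costs 21.2243, which is the no-arbitrage price.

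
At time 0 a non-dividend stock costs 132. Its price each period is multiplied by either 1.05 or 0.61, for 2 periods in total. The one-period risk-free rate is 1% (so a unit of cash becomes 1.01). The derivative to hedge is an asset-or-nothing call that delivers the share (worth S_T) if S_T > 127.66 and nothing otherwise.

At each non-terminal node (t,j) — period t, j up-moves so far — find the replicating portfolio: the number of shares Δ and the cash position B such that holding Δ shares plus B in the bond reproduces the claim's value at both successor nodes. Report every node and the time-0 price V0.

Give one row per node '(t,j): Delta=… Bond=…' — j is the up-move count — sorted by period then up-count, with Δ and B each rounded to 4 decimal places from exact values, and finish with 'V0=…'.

Under the risk-neutral measure, an up-move has probability p* = (R−d)/(u−d) = 0.9091 and values discount at R = 1.01.
Payoff layer (t=2): V(2,0)=0.0000, V(2,1)=0.0000, V(2,2)=145.5300
(1,0): S=80.5200. Δ = (V_up−V_dn)/(S_up−S_dn) = (0.0000−0.0000)/(84.5460−49.1172) = 0.0000. V = [p*·0.0000 + (1−p*)·0.0000]/1.01 = 0.0000. B = V − Δ·S = 0.0000.
(1,1): S=138.6000. Δ = (V_up−V_dn)/(S_up−S_dn) = (145.5300−0.0000)/(145.5300−84.5460) = 2.3864. V = [p*·145.5300 + (1−p*)·0.0000]/1.01 = 130.9901. B = V − Δ·S = -199.7599.
(0,0): S=132.0000. Δ = (V_up−V_dn)/(S_up−S_dn) = (130.9901−0.0000)/(138.6000−80.5200) = 2.2553. V = [p*·130.9901 + (1−p*)·0.0000]/1.01 = 117.9029. B = V − Δ·S = -179.8019.
Root portfolio cost Δ·132+B reproduces V0=117.9029.

(0,0): Delta=2.2553 Bond=-179.8019
(1,0): Delta=0.0000 Bond=0.0000
(1,1): Delta=2.3864 Bond=-199.7599
V0=117.9029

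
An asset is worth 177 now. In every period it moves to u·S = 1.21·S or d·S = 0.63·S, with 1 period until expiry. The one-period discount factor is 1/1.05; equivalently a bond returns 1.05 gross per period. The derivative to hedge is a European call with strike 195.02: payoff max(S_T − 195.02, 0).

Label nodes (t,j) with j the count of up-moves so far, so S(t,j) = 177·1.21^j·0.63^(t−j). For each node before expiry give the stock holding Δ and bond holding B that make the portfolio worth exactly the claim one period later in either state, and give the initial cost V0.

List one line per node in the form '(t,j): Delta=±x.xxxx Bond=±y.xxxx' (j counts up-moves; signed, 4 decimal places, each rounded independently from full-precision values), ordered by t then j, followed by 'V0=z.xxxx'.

Risk-neutral probability p* = (R−d)/(u−d) = (1.05−0.63)/(1.21−0.63) = 0.7241.
Terminal values V(1,·): V(1,0)=0.0000, V(1,1)=19.1500
  t=0,j=0: stock 177.0000 → up 214.1700 (V=19.1500), down 111.5100 (V=0.0000). Price 13.2069; hedge Δ=0.1865, bond B=-19.8103.
Check: Δ(0,0)·S0 + B(0,0) = 13.2069 = V0.

(0,0): Delta=0.1865 Bond=-19.8103
V0=13.2069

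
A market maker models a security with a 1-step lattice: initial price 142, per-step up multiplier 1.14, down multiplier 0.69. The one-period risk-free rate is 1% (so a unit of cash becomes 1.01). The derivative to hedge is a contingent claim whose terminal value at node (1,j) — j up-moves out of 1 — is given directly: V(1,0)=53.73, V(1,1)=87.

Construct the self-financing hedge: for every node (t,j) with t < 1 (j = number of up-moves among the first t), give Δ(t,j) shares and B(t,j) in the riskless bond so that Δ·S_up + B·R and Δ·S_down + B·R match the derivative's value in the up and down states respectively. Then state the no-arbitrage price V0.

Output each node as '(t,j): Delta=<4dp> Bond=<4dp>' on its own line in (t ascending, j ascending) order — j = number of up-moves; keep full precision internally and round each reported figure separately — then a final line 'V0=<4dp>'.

(0,0): Delta=0.5207 Bond=2.6891
V0=76.6224

No-arbitrage ⇒ martingale measure with p* = (R−d)/(u−d) = 0.7111.
At expiry t=1: V(1,0)=53.7300, V(1,1)=87.0000
Node (0,0) S=142.0000: V=(p*·87.0000+(1−p*)·53.7300)/1.01=76.6224; Δ=(87.0000−53.7300)/(161.8800−97.9800)=0.5207; B=V−Δ·S=2.6891
Root portfolio cost Δ·142+B reproduces V0=76.6224.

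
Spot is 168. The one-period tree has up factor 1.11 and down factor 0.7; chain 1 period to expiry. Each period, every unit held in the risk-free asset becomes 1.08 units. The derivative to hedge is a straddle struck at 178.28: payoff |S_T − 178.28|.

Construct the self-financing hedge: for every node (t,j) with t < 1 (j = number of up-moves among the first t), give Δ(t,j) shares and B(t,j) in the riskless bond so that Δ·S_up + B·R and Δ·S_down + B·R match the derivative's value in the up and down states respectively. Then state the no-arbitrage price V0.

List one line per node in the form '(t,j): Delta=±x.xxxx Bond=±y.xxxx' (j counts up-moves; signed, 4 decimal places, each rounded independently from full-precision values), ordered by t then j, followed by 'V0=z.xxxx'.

(0,0): Delta=-0.7619 Bond=139.1481
V0=11.1481

Under the risk-neutral measure, an up-move has probability p* = (R−d)/(u−d) = 0.9268 and values discount at R = 1.08.
Terminal payoffs: V(1,0)=60.6800, V(1,1)=8.2000
Node (0,0) S=168.0000: V=(p*·8.2000+(1−p*)·60.6800)/1.08=11.1481; Δ=(8.2000−60.6800)/(186.4800−117.6000)=-0.7619; B=V−Δ·S=139.1481
The time-0 hedge costs 11.1481, which is the no-arbitrage price.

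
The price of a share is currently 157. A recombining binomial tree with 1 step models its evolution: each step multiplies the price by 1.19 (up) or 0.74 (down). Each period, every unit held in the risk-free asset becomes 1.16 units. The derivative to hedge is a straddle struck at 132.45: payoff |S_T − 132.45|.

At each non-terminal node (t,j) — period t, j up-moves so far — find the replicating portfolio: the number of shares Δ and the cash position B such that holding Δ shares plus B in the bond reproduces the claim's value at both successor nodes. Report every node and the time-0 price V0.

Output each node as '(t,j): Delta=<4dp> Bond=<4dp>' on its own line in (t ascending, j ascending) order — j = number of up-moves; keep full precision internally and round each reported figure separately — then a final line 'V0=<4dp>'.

(0,0): Delta=0.5394 Bond=-39.9998
V0=44.6891

The replicating-portfolio and risk-neutral prices coincide; use p* = (1.16−0.74)/(1.19−0.74) = 0.9333 for the latter.
At expiry t=1: V(1,0)=16.2700, V(1,1)=54.3800
(0,0): S=157.0000. Δ = (V_up−V_dn)/(S_up−S_dn) = (54.3800−16.2700)/(186.8300−116.1800) = 0.5394. V = [p*·54.3800 + (1−p*)·16.2700]/1.16 = 44.6891. B = V − Δ·S = -39.9998.
Self-financing check: at every node Δ·S+B equals the discounted successor values.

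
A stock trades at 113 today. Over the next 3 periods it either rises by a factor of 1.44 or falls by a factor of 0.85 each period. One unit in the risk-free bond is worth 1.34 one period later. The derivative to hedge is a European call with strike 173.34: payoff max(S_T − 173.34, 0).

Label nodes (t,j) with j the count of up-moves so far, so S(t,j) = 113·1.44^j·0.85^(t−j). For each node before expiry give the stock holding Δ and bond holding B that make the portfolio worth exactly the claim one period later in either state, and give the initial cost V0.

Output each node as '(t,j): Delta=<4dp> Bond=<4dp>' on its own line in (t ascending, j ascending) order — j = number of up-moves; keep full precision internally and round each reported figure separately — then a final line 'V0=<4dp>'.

(0,0): Delta=0.8573 Bond=-54.0444
(1,0): Delta=0.2825 Bond=-17.2113
(1,1): Delta=0.9265 Bond=-83.6865
(2,0): Delta=0.0000 Bond=0.0000
(2,1): Delta=0.3165 Bond=-27.7699
(2,2): Delta=1.0000 Bond=-129.3582
V0=42.8277

Under the risk-neutral measure, an up-move has probability p* = (R−d)/(u−d) = 0.8305 and values discount at R = 1.34.
Payoff layer (t=3): V(3,0)=0.0000, V(3,1)=0.0000, V(3,2)=25.8293, V(3,3)=164.0762
Node (2,0) S=81.6425: V=(p*·0.0000+(1−p*)·0.0000)/1.34=0.0000; Δ=(0.0000−0.0000)/(117.5652−69.3961)=0.0000; B=V−Δ·S=0.0000
Node (2,1) S=138.3120: V=(p*·25.8293+(1−p*)·0.0000)/1.34=16.0085; Δ=(25.8293−0.0000)/(199.1693−117.5652)=0.3165; B=V−Δ·S=-27.7699
Node (2,2) S=234.3168: V=(p*·164.0762+(1−p*)·25.8293)/1.34=104.9586; Δ=(164.0762−25.8293)/(337.4162−199.1693)=1.0000; B=V−Δ·S=-129.3582
Node (1,0) S=96.0500: V=(p*·16.0085+(1−p*)·0.0000)/1.34=9.9218; Δ=(16.0085−0.0000)/(138.3120−81.6425)=0.2825; B=V−Δ·S=-17.2113
Node (1,1) S=162.7200: V=(p*·104.9586+(1−p*)·16.0085)/1.34=67.0764; Δ=(104.9586−16.0085)/(234.3168−138.3120)=0.9265; B=V−Δ·S=-83.6865
Node (0,0) S=113.0000: V=(p*·67.0764+(1−p*)·9.9218)/1.34=42.8277; Δ=(67.0764−9.9218)/(162.7200−96.0500)=0.8573; B=V−Δ·S=-54.0444
The time-0 hedge costs 42.8277, which is the no-arbitrage price.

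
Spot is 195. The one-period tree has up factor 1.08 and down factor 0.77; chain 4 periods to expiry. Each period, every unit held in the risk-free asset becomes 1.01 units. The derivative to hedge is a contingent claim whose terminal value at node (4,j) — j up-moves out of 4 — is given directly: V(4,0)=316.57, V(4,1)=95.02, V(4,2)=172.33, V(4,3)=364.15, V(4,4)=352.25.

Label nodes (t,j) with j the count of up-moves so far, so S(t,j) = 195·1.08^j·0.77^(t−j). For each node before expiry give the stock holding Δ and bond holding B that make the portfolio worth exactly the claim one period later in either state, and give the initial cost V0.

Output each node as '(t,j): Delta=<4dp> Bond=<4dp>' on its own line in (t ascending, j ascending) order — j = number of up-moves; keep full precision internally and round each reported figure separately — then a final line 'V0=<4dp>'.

(0,0): Delta=1.2679 Bond=55.4506
(1,0): Delta=2.7527 Bond=-166.9442
(1,1): Delta=0.9591 Bond=121.0320
(2,0): Delta=0.2714 Bond=118.2651
(2,1): Delta=3.2687 Bond=-252.2866
(2,2): Delta=0.4789 Bond=231.4799
(3,0): Delta=-8.0279 Bond=858.2887
(3,1): Delta=1.9973 Bond=-96.0476
(3,2): Delta=3.5331 Bond=-301.1150
(3,3): Delta=-0.1563 Bond=389.8100
V0=302.6913

Under the risk-neutral measure, an up-move has probability p* = (R−d)/(u−d) = 0.7742 and values discount at R = 1.01.
Payoff layer (t=4): V(4,0)=316.5700, V(4,1)=95.0200, V(4,2)=172.3300, V(4,3)=364.1500, V(4,4)=352.2500
Node (3,0) S=89.0239: V=(p*·95.0200+(1−p*)·316.5700)/1.01=143.6113; Δ=(95.0200−316.5700)/(96.1458−68.5484)=-8.0279; B=V−Δ·S=858.2887
Node (3,1) S=124.8647: V=(p*·172.3300+(1−p*)·95.0200)/1.01=153.3395; Δ=(172.3300−95.0200)/(134.8539−96.1458)=1.9973; B=V−Δ·S=-96.0476
Node (3,2) S=175.1350: V=(p*·364.1500+(1−p*)·172.3300)/1.01=317.6592; Δ=(364.1500−172.3300)/(189.1458−134.8539)=3.5331; B=V−Δ·S=-301.1150
Node (3,3) S=245.6438: V=(p*·352.2500+(1−p*)·364.1500)/1.01=351.4229; Δ=(352.2500−364.1500)/(265.2953−189.1458)=-0.1563; B=V−Δ·S=389.8100
Node (2,0) S=115.6155: V=(p*·153.3395+(1−p*)·143.6113)/1.01=149.6464; Δ=(153.3395−143.6113)/(124.8647−89.0239)=0.2714; B=V−Δ·S=118.2651
Node (2,1) S=162.1620: V=(p*·317.6592+(1−p*)·153.3395)/1.01=277.7770; Δ=(317.6592−153.3395)/(175.1350−124.8647)=3.2687; B=V−Δ·S=-252.2866
Node (2,2) S=227.4480: V=(p*·351.4229+(1−p*)·317.6592)/1.01=340.3949; Δ=(351.4229−317.6592)/(245.6438−175.1350)=0.4789; B=V−Δ·S=231.4799
Node (1,0) S=150.1500: V=(p*·277.7770+(1−p*)·149.6464)/1.01=246.3805; Δ=(277.7770−149.6464)/(162.1620−115.6155)=2.7527; B=V−Δ·S=-166.9442
Node (1,1) S=210.6000: V=(p*·340.3949+(1−p*)·277.7770)/1.01=323.0251; Δ=(340.3949−277.7770)/(227.4480−162.1620)=0.9591; B=V−Δ·S=121.0320
Node (0,0) S=195.0000: V=(p*·323.0251+(1−p*)·246.3805)/1.01=302.6913; Δ=(323.0251−246.3805)/(210.6000−150.1500)=1.2679; B=V−Δ·S=55.4506
Self-financing check: at every node Δ·S+B equals the discounted successor values.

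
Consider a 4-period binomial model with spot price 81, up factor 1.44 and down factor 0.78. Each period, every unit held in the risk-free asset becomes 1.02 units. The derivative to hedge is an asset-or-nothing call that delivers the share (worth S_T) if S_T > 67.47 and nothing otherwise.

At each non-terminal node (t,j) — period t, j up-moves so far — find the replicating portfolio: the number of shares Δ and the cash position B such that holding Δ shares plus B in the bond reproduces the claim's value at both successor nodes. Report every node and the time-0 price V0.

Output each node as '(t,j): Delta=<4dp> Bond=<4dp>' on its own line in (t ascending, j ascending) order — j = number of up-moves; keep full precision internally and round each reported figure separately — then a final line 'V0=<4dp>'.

No-arbitrage ⇒ martingale measure with p* = (R−d)/(u−d) = 0.3636.
Payoff layer (t=4): V(4,0)=0.0000, V(4,1)=0.0000, V(4,2)=102.1878, V(4,3)=188.6545, V(4,4)=348.2852
(3,0): S=38.4387. Δ = (V_up−V_dn)/(S_up−S_dn) = (0.0000−0.0000)/(55.3517−29.9822) = 0.0000. V = [p*·0.0000 + (1−p*)·0.0000]/1.02 = 0.0000. B = V − Δ·S = 0.0000.
(3,1): S=70.9638. Δ = (V_up−V_dn)/(S_up−S_dn) = (102.1878−0.0000)/(102.1878−55.3517) = 2.1818. V = [p*·102.1878 + (1−p*)·0.0000]/1.02 = 36.4306. B = V − Δ·S = -118.3995.
(3,2): S=131.0100. Δ = (V_up−V_dn)/(S_up−S_dn) = (188.6545−102.1878)/(188.6545−102.1878) = 1.0000. V = [p*·188.6545 + (1−p*)·102.1878]/1.02 = 131.0100. B = V − Δ·S = 0.0000.
(3,3): S=241.8647. Δ = (V_up−V_dn)/(S_up−S_dn) = (348.2852−188.6545)/(348.2852−188.6545) = 1.0000. V = [p*·348.2852 + (1−p*)·188.6545]/1.02 = 241.8647. B = V − Δ·S = 0.0000.
(2,0): S=49.2804. Δ = (V_up−V_dn)/(S_up−S_dn) = (36.4306−0.0000)/(70.9638−38.4387) = 1.1201. V = [p*·36.4306 + (1−p*)·0.0000]/1.02 = 12.9877. B = V − Δ·S = -42.2101.
(2,1): S=90.9792. Δ = (V_up−V_dn)/(S_up−S_dn) = (131.0100−36.4306)/(131.0100−70.9638) = 1.5751. V = [p*·131.0100 + (1−p*)·36.4306]/1.02 = 69.4344. B = V − Δ·S = -73.8678.
(2,2): S=167.9616. Δ = (V_up−V_dn)/(S_up−S_dn) = (241.8647−131.0100)/(241.8647−131.0100) = 1.0000. V = [p*·241.8647 + (1−p*)·131.0100]/1.02 = 167.9616. B = V − Δ·S = 0.0000.
(1,0): S=63.1800. Δ = (V_up−V_dn)/(S_up−S_dn) = (69.4344−12.9877)/(90.9792−49.2804) = 1.3537. V = [p*·69.4344 + (1−p*)·12.9877]/1.02 = 32.8567. B = V − Δ·S = -52.6686.
(1,1): S=116.6400. Δ = (V_up−V_dn)/(S_up−S_dn) = (167.9616−69.4344)/(167.9616−90.9792) = 1.2799. V = [p*·167.9616 + (1−p*)·69.4344]/1.02 = 103.1985. B = V − Δ·S = -46.0851.
(0,0): S=81.0000. Δ = (V_up−V_dn)/(S_up−S_dn) = (103.1985−32.8567)/(116.6400−63.1800) = 1.3158. V = [p*·103.1985 + (1−p*)·32.8567]/1.02 = 57.2897. B = V − Δ·S = -49.2888.
The time-0 hedge costs 57.2897, which is the no-arbitrage price.

(0,0): Delta=1.3158 Bond=-49.2888
(1,0): Delta=1.3537 Bond=-52.6686
(1,1): Delta=1.2799 Bond=-46.0851
(2,0): Delta=1.1201 Bond=-42.2101
(2,1): Delta=1.5751 Bond=-73.8678
(2,2): Delta=1.0000 Bond=0.0000
(3,0): Delta=0.0000 Bond=0.0000
(3,1): Delta=2.1818 Bond=-118.3995
(3,2): Delta=1.0000 Bond=0.0000
(3,3): Delta=1.0000 Bond=0.0000
V0=57.2897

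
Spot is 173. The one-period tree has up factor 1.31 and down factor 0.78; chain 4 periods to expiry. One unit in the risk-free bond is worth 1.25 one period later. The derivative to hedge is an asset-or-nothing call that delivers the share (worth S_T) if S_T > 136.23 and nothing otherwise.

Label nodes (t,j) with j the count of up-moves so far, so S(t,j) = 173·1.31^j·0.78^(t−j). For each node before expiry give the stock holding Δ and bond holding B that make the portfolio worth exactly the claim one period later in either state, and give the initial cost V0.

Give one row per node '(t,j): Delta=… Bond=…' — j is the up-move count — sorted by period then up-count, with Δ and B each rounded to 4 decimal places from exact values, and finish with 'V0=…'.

Since d<R<u, set p* = (R−d)/(u−d) = 0.8868; price each node as the discounted p*-expectation of its children.
Payoff layer (t=4): V(4,0)=0.0000, V(4,1)=0.0000, V(4,2)=180.6250, V(4,3)=303.3574, V(4,4)=509.4849
Node (3,0) S=82.0975: V=(p*·0.0000+(1−p*)·0.0000)/1.25=0.0000; Δ=(0.0000−0.0000)/(107.5477−64.0360)=0.0000; B=V−Δ·S=0.0000
Node (3,1) S=137.8817: V=(p*·180.6250+(1−p*)·0.0000)/1.25=128.1415; Δ=(180.6250−0.0000)/(180.6250−107.5477)=2.4717; B=V−Δ·S=-212.6604
Node (3,2) S=231.5705: V=(p*·303.3574+(1−p*)·180.6250)/1.25=231.5705; Δ=(303.3574−180.6250)/(303.3574−180.6250)=1.0000; B=V−Δ·S=0.0000
Node (3,3) S=388.9197: V=(p*·509.4849+(1−p*)·303.3574)/1.25=388.9197; Δ=(509.4849−303.3574)/(509.4849−303.3574)=1.0000; B=V−Δ·S=0.0000
Node (2,0) S=105.2532: V=(p*·128.1415+(1−p*)·0.0000)/1.25=90.9079; Δ=(128.1415−0.0000)/(137.8817−82.0975)=2.2971; B=V−Δ·S=-150.8685
Node (2,1) S=176.7714: V=(p*·231.5705+(1−p*)·128.1415)/1.25=175.8893; Δ=(231.5705−128.1415)/(231.5705−137.8817)=1.1040; B=V−Δ·S=-19.2598
Node (2,2) S=296.8853: V=(p*·388.9197+(1−p*)·231.5705)/1.25=296.8853; Δ=(388.9197−231.5705)/(388.9197−231.5705)=1.0000; B=V−Δ·S=0.0000
Node (1,0) S=134.9400: V=(p*·175.8893+(1−p*)·90.9079)/1.25=133.0150; Δ=(175.8893−90.9079)/(176.7714−105.2532)=1.1882; B=V−Δ·S=-27.3271
Node (1,1) S=226.6300: V=(p*·296.8853+(1−p*)·175.8893)/1.25=226.5501; Δ=(296.8853−175.8893)/(296.8853−176.7714)=1.0073; B=V−Δ·S=-1.7443
Node (0,0) S=173.0000: V=(p*·226.5501+(1−p*)·133.0150)/1.25=172.7690; Δ=(226.5501−133.0150)/(226.6300−134.9400)=1.0201; B=V−Δ·S=-3.7124
Self-financing check: at every node Δ·S+B equals the discounted successor values.

(0,0): Delta=1.0201 Bond=-3.7124
(1,0): Delta=1.1882 Bond=-27.3271
(1,1): Delta=1.0073 Bond=-1.7443
(2,0): Delta=2.2971 Bond=-150.8685
(2,1): Delta=1.1040 Bond=-19.2598
(2,2): Delta=1.0000 Bond=0.0000
(3,0): Delta=0.0000 Bond=0.0000
(3,1): Delta=2.4717 Bond=-212.6604
(3,2): Delta=1.0000 Bond=0.0000
(3,3): Delta=1.0000 Bond=0.0000
V0=172.7690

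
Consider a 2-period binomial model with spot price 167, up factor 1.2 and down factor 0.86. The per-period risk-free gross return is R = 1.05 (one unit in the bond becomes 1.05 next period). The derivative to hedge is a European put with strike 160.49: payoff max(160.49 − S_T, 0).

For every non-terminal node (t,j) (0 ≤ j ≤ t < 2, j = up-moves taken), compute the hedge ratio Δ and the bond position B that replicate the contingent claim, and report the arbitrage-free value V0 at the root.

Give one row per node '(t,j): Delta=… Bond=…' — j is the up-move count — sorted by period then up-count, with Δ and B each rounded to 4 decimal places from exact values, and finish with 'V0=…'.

(0,0): Delta=-0.2736 Bond=52.2234
(1,0): Delta=-0.7572 Bond=124.2918
(1,1): Delta=0.0000 Bond=0.0000
V0=6.5279

Risk-neutral probability p* = (R−d)/(u−d) = (1.05−0.86)/(1.2−0.86) = 0.5588.
Payoff layer (t=2): V(2,0)=36.9768, V(2,1)=0.0000, V(2,2)=0.0000
Node (1,0) S=143.6200: V=(p*·0.0000+(1−p*)·36.9768)/1.05=15.5365; Δ=(0.0000−36.9768)/(172.3440−123.5132)=-0.7572; B=V−Δ·S=124.2918
Node (1,1) S=200.4000: V=(p*·0.0000+(1−p*)·0.0000)/1.05=0.0000; Δ=(0.0000−0.0000)/(240.4800−172.3440)=0.0000; B=V−Δ·S=0.0000
Node (0,0) S=167.0000: V=(p*·0.0000+(1−p*)·15.5365)/1.05=6.5279; Δ=(0.0000−15.5365)/(200.4000−143.6200)=-0.2736; B=V−Δ·S=52.2234
Root portfolio cost Δ·167+B reproduces V0=6.5279.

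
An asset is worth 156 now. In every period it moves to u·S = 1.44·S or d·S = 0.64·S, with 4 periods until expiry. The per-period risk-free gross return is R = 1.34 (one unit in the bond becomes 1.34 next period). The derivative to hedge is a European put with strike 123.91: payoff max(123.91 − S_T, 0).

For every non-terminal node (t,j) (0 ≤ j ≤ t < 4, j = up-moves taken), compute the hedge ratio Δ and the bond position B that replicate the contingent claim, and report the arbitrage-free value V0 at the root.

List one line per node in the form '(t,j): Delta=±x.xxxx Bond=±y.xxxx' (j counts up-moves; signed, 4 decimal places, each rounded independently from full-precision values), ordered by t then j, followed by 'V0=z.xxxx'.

(0,0): Delta=-0.0091 Bond=1.5640
(1,0): Delta=-0.1027 Bond=11.4453
(1,1): Delta=-0.0031 Bond=0.7600
(2,0): Delta=-0.8903 Bond=65.6596
(2,1): Delta=-0.0527 Bond=8.1477
(2,2): Delta=0.0000 Bond=0.0000
(3,0): Delta=-1.0000 Bond=92.4701
(3,1): Delta=-0.8833 Bond=87.3429
(3,2): Delta=0.0000 Bond=0.0000
(3,3): Delta=0.0000 Bond=0.0000
V0=0.1453

Risk-neutral probability p* = (R−d)/(u−d) = (1.34−0.64)/(1.44−0.64) = 0.8750.
Terminal payoffs: V(4,0)=97.7375, V(4,1)=65.0220, V(4,2)=0.0000, V(4,3)=0.0000, V(4,4)=0.0000
  t=3,j=0: stock 40.8945 → up 58.8880 (V=65.0220), down 26.1725 (V=97.7375). Price 51.5757; hedge Δ=-1.0000, bond B=92.4701.
  t=3,j=1: stock 92.0125 → up 132.4981 (V=0.0000), down 58.8880 (V=65.0220). Price 6.0655; hedge Δ=-0.8833, bond B=87.3429.
  t=3,j=2: stock 207.0282 → up 298.1206 (V=0.0000), down 132.4981 (V=0.0000). Price 0.0000; hedge Δ=0.0000, bond B=0.0000.
  t=3,j=3: stock 465.8135 → up 670.7714 (V=0.0000), down 298.1206 (V=0.0000). Price 0.0000; hedge Δ=0.0000, bond B=0.0000.
  t=2,j=0: stock 63.8976 → up 92.0125 (V=6.0655), down 40.8945 (V=51.5757). Price 8.7718; hedge Δ=-0.8903, bond B=65.6596.
  t=2,j=1: stock 143.7696 → up 207.0282 (V=0.0000), down 92.0125 (V=6.0655). Price 0.5658; hedge Δ=-0.0527, bond B=8.1477.
  t=2,j=2: stock 323.4816 → up 465.8135 (V=0.0000), down 207.0282 (V=0.0000). Price 0.0000; hedge Δ=0.0000, bond B=0.0000.
  t=1,j=0: stock 99.8400 → up 143.7696 (V=0.5658), down 63.8976 (V=8.7718). Price 1.1877; hedge Δ=-0.1027, bond B=11.4453.
  t=1,j=1: stock 224.6400 → up 323.4816 (V=0.0000), down 143.7696 (V=0.5658). Price 0.0528; hedge Δ=-0.0031, bond B=0.7600.
  t=0,j=0: stock 156.0000 → up 224.6400 (V=0.0528), down 99.8400 (V=1.1877). Price 0.1453; hedge Δ=-0.0091, bond B=1.5640.
Root portfolio cost Δ·156+B reproduces V0=0.1453.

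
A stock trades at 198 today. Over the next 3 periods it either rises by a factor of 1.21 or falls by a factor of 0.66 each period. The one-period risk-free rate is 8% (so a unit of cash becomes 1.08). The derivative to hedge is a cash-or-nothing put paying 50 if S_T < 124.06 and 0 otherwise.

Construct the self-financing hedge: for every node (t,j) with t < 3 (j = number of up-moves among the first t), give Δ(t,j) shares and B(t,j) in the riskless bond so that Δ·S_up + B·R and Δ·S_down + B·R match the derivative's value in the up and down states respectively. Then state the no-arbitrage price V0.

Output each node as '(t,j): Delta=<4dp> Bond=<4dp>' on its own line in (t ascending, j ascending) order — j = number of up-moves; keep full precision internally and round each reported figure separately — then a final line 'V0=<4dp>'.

(0,0): Delta=-0.1421 Bond=33.7398
(1,0): Delta=-0.4919 Bond=82.1486
(1,1): Delta=-0.0830 Bond=22.2908
(2,0): Delta=0.0000 Bond=46.2963
(2,1): Delta=-0.5749 Bond=101.8519
(2,2): Delta=0.0000 Bond=0.0000
V0=5.6042

Since d<R<u, set p* = (R−d)/(u−d) = 0.7636; price each node as the discounted p*-expectation of its children.
Payoff layer (t=3): V(3,0)=50.0000, V(3,1)=50.0000, V(3,2)=0.0000, V(3,3)=0.0000
Node (2,0) S=86.2488: V=(p*·50.0000+(1−p*)·50.0000)/1.08=46.2963; Δ=(50.0000−50.0000)/(104.3610−56.9242)=0.0000; B=V−Δ·S=46.2963
Node (2,1) S=158.1228: V=(p*·0.0000+(1−p*)·50.0000)/1.08=10.9428; Δ=(0.0000−50.0000)/(191.3286−104.3610)=-0.5749; B=V−Δ·S=101.8519
Node (2,2) S=289.8918: V=(p*·0.0000+(1−p*)·0.0000)/1.08=0.0000; Δ=(0.0000−0.0000)/(350.7691−191.3286)=0.0000; B=V−Δ·S=0.0000
Node (1,0) S=130.6800: V=(p*·10.9428+(1−p*)·46.2963)/1.08=17.8695; Δ=(10.9428−46.2963)/(158.1228−86.2488)=-0.4919; B=V−Δ·S=82.1486
Node (1,1) S=239.5800: V=(p*·0.0000+(1−p*)·10.9428)/1.08=2.3949; Δ=(0.0000−10.9428)/(289.8918−158.1228)=-0.0830; B=V−Δ·S=22.2908
Node (0,0) S=198.0000: V=(p*·2.3949+(1−p*)·17.8695)/1.08=5.6042; Δ=(2.3949−17.8695)/(239.5800−130.6800)=-0.1421; B=V−Δ·S=33.7398
Self-financing check: at every node Δ·S+B equals the discounted successor values.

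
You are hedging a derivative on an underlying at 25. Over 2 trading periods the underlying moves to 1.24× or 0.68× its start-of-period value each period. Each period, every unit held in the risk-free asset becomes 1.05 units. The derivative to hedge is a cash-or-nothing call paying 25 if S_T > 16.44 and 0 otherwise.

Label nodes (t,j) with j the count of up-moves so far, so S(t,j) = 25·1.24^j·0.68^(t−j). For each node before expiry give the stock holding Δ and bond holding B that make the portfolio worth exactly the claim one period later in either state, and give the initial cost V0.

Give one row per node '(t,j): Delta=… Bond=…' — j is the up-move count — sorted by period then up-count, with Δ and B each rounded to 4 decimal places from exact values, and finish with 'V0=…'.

Under the risk-neutral measure, an up-move has probability p* = (R−d)/(u−d) = 0.6607 and values discount at R = 1.05.
Terminal payoffs: V(2,0)=0.0000, V(2,1)=25.0000, V(2,2)=25.0000
Node (1,0) S=17.0000: V=(p*·25.0000+(1−p*)·0.0000)/1.05=15.7313; Δ=(25.0000−0.0000)/(21.0800−11.5600)=2.6261; B=V−Δ·S=-28.9116
Node (1,1) S=31.0000: V=(p*·25.0000+(1−p*)·25.0000)/1.05=23.8095; Δ=(25.0000−25.0000)/(38.4400−21.0800)=0.0000; B=V−Δ·S=23.8095
Node (0,0) S=25.0000: V=(p*·23.8095+(1−p*)·15.7313)/1.05=20.0654; Δ=(23.8095−15.7313)/(31.0000−17.0000)=0.5770; B=V−Δ·S=5.6400
The time-0 hedge costs 20.0654, which is the no-arbitrage price.

(0,0): Delta=0.5770 Bond=5.6400
(1,0): Delta=2.6261 Bond=-28.9116
(1,1): Delta=0.0000 Bond=23.8095
V0=20.0654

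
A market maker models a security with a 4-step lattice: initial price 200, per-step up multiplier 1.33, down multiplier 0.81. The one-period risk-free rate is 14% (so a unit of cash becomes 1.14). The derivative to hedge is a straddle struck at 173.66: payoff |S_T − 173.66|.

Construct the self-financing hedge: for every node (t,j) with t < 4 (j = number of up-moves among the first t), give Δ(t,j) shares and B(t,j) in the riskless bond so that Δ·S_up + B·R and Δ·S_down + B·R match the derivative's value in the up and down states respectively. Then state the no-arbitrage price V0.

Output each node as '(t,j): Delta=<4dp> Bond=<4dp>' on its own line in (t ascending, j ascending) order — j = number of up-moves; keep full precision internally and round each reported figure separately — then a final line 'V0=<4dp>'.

(0,0): Delta=0.8584 Bond=-67.9265
(1,0): Delta=0.5916 Bond=-34.2031
(1,1): Delta=0.9520 Bond=-102.3280
(2,0): Delta=-0.0462 Bond=44.6985
(2,1): Delta=0.8152 Bond=-87.1767
(2,2): Delta=1.0000 Bond=-133.6257
(3,0): Delta=-1.0000 Bond=152.3333
(3,1): Delta=0.2882 Bond=-7.4123
(3,2): Delta=1.0000 Bond=-152.3333
(3,3): Delta=1.0000 Bond=-152.3333
V0=103.7633

No-arbitrage ⇒ martingale measure with p* = (R−d)/(u−d) = 0.6346.
Terminal payoffs: V(4,0)=87.5666, V(4,1)=32.2967, V(4,2)=58.4551, V(4,3)=207.4672, V(4,4)=452.1414
  t=3,j=0: stock 106.2882 → up 141.3633 (V=32.2967), down 86.0934 (V=87.5666). Price 46.0451; hedge Δ=-1.0000, bond B=152.3333.
  t=3,j=1: stock 174.5226 → up 232.1151 (V=58.4551), down 141.3633 (V=32.2967). Price 42.8923; hedge Δ=0.2882, bond B=-7.4123.
  t=3,j=2: stock 286.5618 → up 381.1272 (V=207.4672), down 232.1151 (V=58.4551). Price 134.2285; hedge Δ=1.0000, bond B=-152.3333.
  t=3,j=3: stock 470.5274 → up 625.8014 (V=452.1414), down 381.1272 (V=207.4672). Price 318.1941; hedge Δ=1.0000, bond B=-152.3333.
  t=2,j=0: stock 131.2200 → up 174.5226 (V=42.8923), down 106.2882 (V=46.0451). Price 38.6353; hedge Δ=-0.0462, bond B=44.6985.
  t=2,j=1: stock 215.4600 → up 286.5618 (V=134.2285), down 174.5226 (V=42.8923). Price 88.4698; hedge Δ=0.8152, bond B=-87.1767.
  t=2,j=2: stock 353.7800 → up 470.5274 (V=318.1941), down 286.5618 (V=134.2285). Price 220.1543; hedge Δ=1.0000, bond B=-133.6257.
  t=1,j=0: stock 162.0000 → up 215.4600 (V=88.4698), down 131.2200 (V=38.6353). Price 61.6325; hedge Δ=0.5916, bond B=-34.2031.
  t=1,j=1: stock 266.0000 → up 353.7800 (V=220.1543), down 215.4600 (V=88.4698). Price 150.9112; hedge Δ=0.9520, bond B=-102.3280.
  t=0,j=0: stock 200.0000 → up 266.0000 (V=150.9112), down 162.0000 (V=61.6325). Price 103.7633; hedge Δ=0.8584, bond B=-67.9265.
The time-0 hedge costs 103.7633, which is the no-arbitrage price.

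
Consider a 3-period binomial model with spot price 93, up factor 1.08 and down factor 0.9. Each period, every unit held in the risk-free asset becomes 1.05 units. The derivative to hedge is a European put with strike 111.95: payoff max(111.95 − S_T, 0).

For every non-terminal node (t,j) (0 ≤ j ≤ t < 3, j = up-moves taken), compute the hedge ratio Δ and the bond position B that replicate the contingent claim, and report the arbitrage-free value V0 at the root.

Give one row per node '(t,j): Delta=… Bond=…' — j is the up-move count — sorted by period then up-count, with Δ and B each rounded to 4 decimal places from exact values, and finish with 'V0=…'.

No-arbitrage ⇒ martingale measure with p* = (R−d)/(u−d) = 0.8333.
Terminal values V(3,·): V(3,0)=44.1530, V(3,1)=30.5936, V(3,2)=14.3223, V(3,3)=0.0000
  t=2,j=0: stock 75.3300 → up 81.3564 (V=30.5936), down 67.7970 (V=44.1530). Price 31.2890; hedge Δ=-1.0000, bond B=106.6190.
  t=2,j=1: stock 90.3960 → up 97.6277 (V=14.3223), down 81.3564 (V=30.5936). Price 16.2230; hedge Δ=-1.0000, bond B=106.6190.
  t=2,j=2: stock 108.4752 → up 117.1532 (V=0.0000), down 97.6277 (V=14.3223). Price 2.2734; hedge Δ=-0.7335, bond B=81.8418.
  t=1,j=0: stock 83.7000 → up 90.3960 (V=16.2230), down 75.3300 (V=31.2890). Price 17.8420; hedge Δ=-1.0000, bond B=101.5420.
  t=1,j=1: stock 100.4400 → up 108.4752 (V=2.2734), down 90.3960 (V=16.2230). Price 4.3794; hedge Δ=-0.7716, bond B=81.8775.
  t=0,j=0: stock 93.0000 → up 100.4400 (V=4.3794), down 83.7000 (V=17.8420). Price 6.3077; hedge Δ=-0.8042, bond B=81.0999.
The time-0 hedge costs 6.3077, which is the no-arbitrage price.

(0,0): Delta=-0.8042 Bond=81.0999
(1,0): Delta=-1.0000 Bond=101.5420
(1,1): Delta=-0.7716 Bond=81.8775
(2,0): Delta=-1.0000 Bond=106.6190
(2,1): Delta=-1.0000 Bond=106.6190
(2,2): Delta=-0.7335 Bond=81.8418
V0=6.3077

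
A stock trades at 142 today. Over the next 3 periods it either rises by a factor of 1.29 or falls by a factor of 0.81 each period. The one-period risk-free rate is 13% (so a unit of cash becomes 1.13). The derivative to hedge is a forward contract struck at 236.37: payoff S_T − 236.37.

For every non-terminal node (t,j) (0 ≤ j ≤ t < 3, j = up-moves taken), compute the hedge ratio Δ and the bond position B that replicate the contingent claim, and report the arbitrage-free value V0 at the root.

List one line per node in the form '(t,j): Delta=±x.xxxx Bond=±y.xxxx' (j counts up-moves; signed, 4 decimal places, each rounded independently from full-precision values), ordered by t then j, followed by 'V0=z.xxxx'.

Risk-neutral probability p* = (R−d)/(u−d) = (1.13−0.81)/(1.29−0.81) = 0.6667.
Terminal payoffs: V(3,0)=-160.9054, V(3,1)=-116.1856, V(3,2)=-44.9652, V(3,3)=68.4598
Node (2,0) S=93.1662: V=(p*·-116.1856+(1−p*)·-160.9054)/1.13=-116.0108; Δ=(-116.1856−-160.9054)/(120.1844−75.4646)=1.0000; B=V−Δ·S=-209.1770
Node (2,1) S=148.3758: V=(p*·-44.9652+(1−p*)·-116.1856)/1.13=-60.8012; Δ=(-44.9652−-116.1856)/(191.4048−120.1844)=1.0000; B=V−Δ·S=-209.1770
Node (2,2) S=236.3022: V=(p*·68.4598+(1−p*)·-44.9652)/1.13=27.1252; Δ=(68.4598−-44.9652)/(304.8298−191.4048)=1.0000; B=V−Δ·S=-209.1770
Node (1,0) S=115.0200: V=(p*·-60.8012+(1−p*)·-116.0108)/1.13=-70.0924; Δ=(-60.8012−-116.0108)/(148.3758−93.1662)=1.0000; B=V−Δ·S=-185.1124
Node (1,1) S=183.1800: V=(p*·27.1252+(1−p*)·-60.8012)/1.13=-1.9324; Δ=(27.1252−-60.8012)/(236.3022−148.3758)=1.0000; B=V−Δ·S=-185.1124
Node (0,0) S=142.0000: V=(p*·-1.9324+(1−p*)·-70.0924)/1.13=-21.8163; Δ=(-1.9324−-70.0924)/(183.1800−115.0200)=1.0000; B=V−Δ·S=-163.8163
Self-financing check: at every node Δ·S+B equals the discounted successor values.

(0,0): Delta=1.0000 Bond=-163.8163
(1,0): Delta=1.0000 Bond=-185.1124
(1,1): Delta=1.0000 Bond=-185.1124
(2,0): Delta=1.0000 Bond=-209.1770
(2,1): Delta=1.0000 Bond=-209.1770
(2,2): Delta=1.0000 Bond=-209.1770
V0=-21.8163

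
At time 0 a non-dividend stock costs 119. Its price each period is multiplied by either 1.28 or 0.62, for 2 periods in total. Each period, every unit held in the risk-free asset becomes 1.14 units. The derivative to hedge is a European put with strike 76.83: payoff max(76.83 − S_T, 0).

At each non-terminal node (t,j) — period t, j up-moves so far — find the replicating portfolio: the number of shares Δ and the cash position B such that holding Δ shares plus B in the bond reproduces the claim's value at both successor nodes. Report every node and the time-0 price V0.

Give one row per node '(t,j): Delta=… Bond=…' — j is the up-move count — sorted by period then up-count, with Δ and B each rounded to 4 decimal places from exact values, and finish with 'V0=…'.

(0,0): Delta=-0.0736 Bond=9.8404
(1,0): Delta=-0.6384 Bond=52.8849
(1,1): Delta=0.0000 Bond=0.0000
V0=1.0763

Risk-neutral probability p* = (R−d)/(u−d) = (1.14−0.62)/(1.28−0.62) = 0.7879.
Terminal values V(2,·): V(2,0)=31.0864, V(2,1)=0.0000, V(2,2)=0.0000
(1,0): S=73.7800. Δ = (V_up−V_dn)/(S_up−S_dn) = (0.0000−31.0864)/(94.4384−45.7436) = -0.6384. V = [p*·0.0000 + (1−p*)·31.0864]/1.14 = 5.7843. B = V − Δ·S = 52.8849.
(1,1): S=152.3200. Δ = (V_up−V_dn)/(S_up−S_dn) = (0.0000−0.0000)/(194.9696−94.4384) = 0.0000. V = [p*·0.0000 + (1−p*)·0.0000]/1.14 = 0.0000. B = V − Δ·S = 0.0000.
(0,0): S=119.0000. Δ = (V_up−V_dn)/(S_up−S_dn) = (0.0000−5.7843)/(152.3200−73.7800) = -0.0736. V = [p*·0.0000 + (1−p*)·5.7843]/1.14 = 1.0763. B = V − Δ·S = 9.8404.
Self-financing check: at every node Δ·S+B equals the discounted successor values.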